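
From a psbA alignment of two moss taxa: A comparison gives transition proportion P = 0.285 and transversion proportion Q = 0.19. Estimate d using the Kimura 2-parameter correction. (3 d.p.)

0.833

Under the Kimura two-parameter model, d = −½ ln(1 − 2P − Q) − ¼ ln(1 − 2Q).
1 − 2P − Q = 0.24, giving −½ ln(0.24) = 0.713558.
1 − 2Q = 0.62, giving −¼ ln(0.62) = 0.119509.
d = 0.713558 + 0.119509 = 0.833067.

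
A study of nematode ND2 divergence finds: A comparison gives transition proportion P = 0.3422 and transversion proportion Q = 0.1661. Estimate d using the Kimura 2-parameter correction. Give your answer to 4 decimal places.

Under the Kimura two-parameter model, d = −½ ln(1 − 2P − Q) − ¼ ln(1 − 2Q).
1 − 2P − Q = 0.1495, giving −½ ln(0.1495) = 0.950229.
1 − 2Q = 0.6678, giving −¼ ln(0.6678) = 0.100942.
d = 0.950229 + 0.100942 = 1.051171.

1.0512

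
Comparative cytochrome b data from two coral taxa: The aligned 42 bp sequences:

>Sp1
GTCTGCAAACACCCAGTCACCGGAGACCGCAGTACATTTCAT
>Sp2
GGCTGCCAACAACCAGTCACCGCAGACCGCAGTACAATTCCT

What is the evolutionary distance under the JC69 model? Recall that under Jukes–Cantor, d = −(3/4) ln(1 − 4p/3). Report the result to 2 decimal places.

The sequences differ at 6 of 42 sites (2, 7, 12, 23, 37, 41), so p = 6/42 ≈ 0.142857.
d = −(3/4) ln(1 − 4p/3) = −0.75 ln(1 − 0.190476) = −0.75 ln(0.809524)
  = −0.75 × (-0.211309) = 0.158482 substitutions/site.

0.16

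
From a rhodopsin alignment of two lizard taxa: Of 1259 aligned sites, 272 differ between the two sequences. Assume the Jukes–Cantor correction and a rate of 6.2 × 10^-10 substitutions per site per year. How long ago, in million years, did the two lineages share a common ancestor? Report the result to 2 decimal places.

205.50

p = 272/1259 ≈ 0.216044.
d = −(3/4) ln(1 − 4p/3) = −0.75 ln(1 − 0.288059) = −0.75 ln(0.711941)
  = −0.75 × (-0.339760) = 0.254820 substitutions/site.
Under a molecular clock d = 2μt, so t = d/(2μ) = 0.254820 / (2 × 6.2 × 10^-10) = 205.50 million years.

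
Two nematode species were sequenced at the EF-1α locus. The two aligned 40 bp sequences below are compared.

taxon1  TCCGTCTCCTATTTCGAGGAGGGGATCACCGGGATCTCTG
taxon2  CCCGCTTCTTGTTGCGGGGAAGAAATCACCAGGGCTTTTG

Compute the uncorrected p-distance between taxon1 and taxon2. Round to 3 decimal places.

0.375

The sequences differ at 15 of 40 positions.
p = 15/40 = 0.375.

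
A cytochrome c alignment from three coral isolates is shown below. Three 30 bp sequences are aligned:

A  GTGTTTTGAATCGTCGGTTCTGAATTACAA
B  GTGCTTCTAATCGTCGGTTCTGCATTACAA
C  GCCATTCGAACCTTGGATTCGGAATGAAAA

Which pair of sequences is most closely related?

A–B: 4/30 differ, p = 0.133, d = 0.147.
A–C: 11/30 differ, p = 0.367, d = 0.503.
B–C: 12/30 differ, p = 0.400, d = 0.572.
The smallest distance is between A and B.

A and B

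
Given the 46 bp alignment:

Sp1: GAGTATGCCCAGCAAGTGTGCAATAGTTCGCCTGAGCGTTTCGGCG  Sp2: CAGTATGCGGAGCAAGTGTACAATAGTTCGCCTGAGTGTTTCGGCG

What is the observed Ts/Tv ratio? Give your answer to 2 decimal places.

Transitions are A↔G and C↔T; transversions are all other mismatches.
Transitions: 2. Transversions: 3.
R = 2/3 = 0.666666… ≈ 0.67 (to 2 d.p.).

0.67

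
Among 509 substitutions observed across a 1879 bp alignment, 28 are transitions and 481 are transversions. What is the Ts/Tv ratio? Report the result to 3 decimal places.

R = 28/481 = 0.058212… ≈ 0.058 (to 3 d.p.).

0.058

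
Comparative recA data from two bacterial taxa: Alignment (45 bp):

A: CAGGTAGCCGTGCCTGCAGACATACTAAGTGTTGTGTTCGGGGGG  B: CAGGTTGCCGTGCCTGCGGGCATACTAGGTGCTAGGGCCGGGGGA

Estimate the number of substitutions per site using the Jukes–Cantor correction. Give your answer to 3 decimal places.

The sequences differ at 10 of 45 sites (6, 18, 20, 28, 32, 34, 35, 37, 38, 45), so p = 10/45 ≈ 0.222222.
d = −(3/4) ln(1 − 4p/3) = −0.75 ln(1 − 0.296296) = −0.75 ln(0.703704)
  = −0.75 × (-0.351397) = 0.263548 substitutions/site.

0.264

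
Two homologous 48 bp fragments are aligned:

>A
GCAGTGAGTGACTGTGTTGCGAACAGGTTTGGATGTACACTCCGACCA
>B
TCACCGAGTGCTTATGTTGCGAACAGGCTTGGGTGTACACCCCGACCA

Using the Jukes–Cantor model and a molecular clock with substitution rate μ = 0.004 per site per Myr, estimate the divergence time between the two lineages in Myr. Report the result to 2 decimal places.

26.97

The sequences differ at 9 of 48 sites (1, 4, 5, 11, 12, 14, 28, 33, 41), so p = 9/48 = 0.1875.
d = −(3/4) ln(1 − 4p/3) = −0.75 ln(1 − 0.25) = −0.75 ln(0.75)
  = −0.75 × (-0.287682) = 0.215762 substitutions/site.
Under a molecular clock d = 2μt, so t = d/(2μ) = 0.215762 / (2 × 0.004) = 26.97 Myr.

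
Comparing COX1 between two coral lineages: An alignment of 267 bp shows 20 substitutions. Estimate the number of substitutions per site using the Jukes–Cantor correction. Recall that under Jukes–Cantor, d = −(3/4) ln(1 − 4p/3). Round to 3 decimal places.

0.079

p = 20/267 ≈ 0.074906.
d = −(3/4) ln(1 − 4p/3) = −0.75 ln(1 − 0.099875) = −0.75 ln(0.900125)
  = −0.75 × (-0.105222) = 0.078917 substitutions/site.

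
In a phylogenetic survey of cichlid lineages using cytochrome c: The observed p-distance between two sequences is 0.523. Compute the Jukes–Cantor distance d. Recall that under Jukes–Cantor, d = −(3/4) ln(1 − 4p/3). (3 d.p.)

0.896

d = −(3/4) ln(1 − 4p/3) = −0.75 ln(1 − 0.697333) = −0.75 ln(0.302667)
  = −0.75 × (-1.195122) = 0.896342 substitutions/site.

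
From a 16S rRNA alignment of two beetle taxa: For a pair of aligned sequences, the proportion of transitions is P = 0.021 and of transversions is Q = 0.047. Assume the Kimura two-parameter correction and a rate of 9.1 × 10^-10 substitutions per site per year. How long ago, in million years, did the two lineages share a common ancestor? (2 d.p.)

Under the Kimura two-parameter model, d = −½ ln(1 − 2P − Q) − ¼ ln(1 − 2Q).
1 − 2P − Q = 0.911, giving −½ ln(0.911) = 0.046606.
1 − 2Q = 0.906, giving −¼ ln(0.906) = 0.024679.
d = 0.046606 + 0.024679 = 0.071285.
Under a molecular clock d = 2μt, so t = d/(2μ) = 0.071285 / (2 × 9.1 × 10^-10) = 39.17 million years.

39.17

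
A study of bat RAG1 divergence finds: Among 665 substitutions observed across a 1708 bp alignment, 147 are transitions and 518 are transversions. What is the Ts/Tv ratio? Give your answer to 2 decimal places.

0.28

R = 147/518 = 0.283783… ≈ 0.28 (to 2 d.p.).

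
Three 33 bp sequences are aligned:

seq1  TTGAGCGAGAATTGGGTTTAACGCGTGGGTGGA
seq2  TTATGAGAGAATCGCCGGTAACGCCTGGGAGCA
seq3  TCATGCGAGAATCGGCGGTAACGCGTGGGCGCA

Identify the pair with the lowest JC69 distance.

seq1–seq2: 11/33 differ, p = 0.333, d = 0.441.
seq1–seq3: 9/33 differ, p = 0.273, d = 0.339.
seq2–seq3: 5/33 differ, p = 0.152, d = 0.169.
The smallest distance is between seq2 and seq3.

seq2 and seq3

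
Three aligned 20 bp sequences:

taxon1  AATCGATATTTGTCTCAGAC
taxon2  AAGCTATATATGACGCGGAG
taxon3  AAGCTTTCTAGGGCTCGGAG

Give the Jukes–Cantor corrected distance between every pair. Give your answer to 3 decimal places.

taxon1–taxon2: 7/20 sites differ → p = 0.35, d = −0.75 ln(1 − 0.466667) = 0.471457 ≈ 0.471.
taxon1–taxon3: 9/20 sites differ → p = 0.45, d = −0.75 ln(1 − 0.6) = 0.687218 ≈ 0.687.
taxon2–taxon3: 5/20 sites differ → p = 0.25, d = −0.75 ln(1 − 0.333333) = 0.304098 ≈ 0.304.

d(taxon1,taxon2) = 0.471, d(taxon1,taxon3) = 0.687, d(taxon2,taxon3) = 0.304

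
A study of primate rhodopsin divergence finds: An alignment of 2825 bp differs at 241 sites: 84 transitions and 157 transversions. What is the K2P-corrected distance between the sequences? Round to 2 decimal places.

P = 84/2825 ≈ 0.029735 and Q = 157/2825 ≈ 0.055575.
Under the Kimura two-parameter model, d = −½ ln(1 − 2P − Q) − ¼ ln(1 − 2Q).
1 − 2P − Q = 0.884955, giving −½ ln(0.884955) = 0.061109.
1 − 2Q = 0.88885, giving −¼ ln(0.88885) = 0.029457.
d = 0.061109 + 0.029457 = 0.090566.

0.09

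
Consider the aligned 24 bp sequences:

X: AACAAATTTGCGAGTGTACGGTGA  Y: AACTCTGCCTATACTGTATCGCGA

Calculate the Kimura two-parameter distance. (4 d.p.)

Of 24 sites, 4 differences are transitions and 9 are transversions, so P = 4/24 ≈ 0.166667 and Q = 9/24 = 0.375.
Under the Kimura two-parameter model, d = −½ ln(1 − 2P − Q) − ¼ ln(1 − 2Q).
1 − 2P − Q = 0.291666, giving −½ ln(0.291666) = 0.616073.
1 − 2Q = 0.25, giving −¼ ln(0.25) = 0.346574.
d = 0.616073 + 0.346574 = 0.962647.

0.9626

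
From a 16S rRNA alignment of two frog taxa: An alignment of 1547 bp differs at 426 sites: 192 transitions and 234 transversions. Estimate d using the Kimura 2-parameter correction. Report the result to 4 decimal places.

0.3451

P = 192/1547 ≈ 0.124111 and Q = 234/1547 ≈ 0.151261.
Under the Kimura two-parameter model, d = −½ ln(1 − 2P − Q) − ¼ ln(1 − 2Q).
1 − 2P − Q = 0.600517, giving −½ ln(0.600517) = 0.254982.
1 − 2Q = 0.697478, giving −¼ ln(0.697478) = 0.090071.
d = 0.254982 + 0.090071 = 0.345053.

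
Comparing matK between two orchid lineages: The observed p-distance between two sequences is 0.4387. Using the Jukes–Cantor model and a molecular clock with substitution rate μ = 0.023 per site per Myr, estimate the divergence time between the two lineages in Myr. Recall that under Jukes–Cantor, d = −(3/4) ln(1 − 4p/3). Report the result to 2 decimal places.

14.34

d = −(3/4) ln(1 − 4p/3) = −0.75 ln(1 − 0.584933) = −0.75 ln(0.415067)
  = −0.75 × (-0.879315) = 0.659486 substitutions/site.
Under a molecular clock d = 2μt, so t = d/(2μ) = 0.659486 / (2 × 0.023) = 14.34 Myr.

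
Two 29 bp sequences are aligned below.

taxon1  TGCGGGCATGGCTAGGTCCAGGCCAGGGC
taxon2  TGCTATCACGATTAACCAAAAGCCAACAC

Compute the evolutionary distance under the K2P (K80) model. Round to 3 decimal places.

Of 29 sites, 9 differences are transitions and 6 are transversions, so P = 9/29 ≈ 0.310345 and Q = 6/29 ≈ 0.206897.
Under the Kimura two-parameter model, d = −½ ln(1 − 2P − Q) − ¼ ln(1 − 2Q).
1 − 2P − Q = 0.172413, giving −½ ln(0.172413) = 0.878931.
1 − 2Q = 0.586206, giving −¼ ln(0.586206) = 0.133521.
d = 0.878931 + 0.133521 = 1.012452.

1.012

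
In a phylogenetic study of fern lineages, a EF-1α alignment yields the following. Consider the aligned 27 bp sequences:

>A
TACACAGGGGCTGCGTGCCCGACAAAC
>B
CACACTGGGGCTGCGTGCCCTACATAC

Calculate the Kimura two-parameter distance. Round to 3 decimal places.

0.165

Of 27 sites, 1 differences are transitions and 3 are transversions, so P = 1/27 ≈ 0.037037 and Q = 3/27 ≈ 0.111111.
Under the Kimura two-parameter model, d = −½ ln(1 − 2P − Q) − ¼ ln(1 − 2Q).
1 − 2P − Q = 0.814815, giving −½ ln(0.814815) = 0.102397.
1 − 2Q = 0.777778, giving −¼ ln(0.777778) = 0.062829.
d = 0.102397 + 0.062829 = 0.165226.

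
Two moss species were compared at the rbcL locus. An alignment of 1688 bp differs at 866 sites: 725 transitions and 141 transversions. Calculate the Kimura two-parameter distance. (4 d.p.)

1.4740

P = 725/1688 ≈ 0.429502 and Q = 141/1688 ≈ 0.083531.
Under the Kimura two-parameter model, d = −½ ln(1 − 2P − Q) − ¼ ln(1 − 2Q).
1 − 2P − Q = 0.057465, giving −½ ln(0.057465) = 1.428290.
1 − 2Q = 0.832938, giving −¼ ln(0.832938) = 0.045699.
d = 1.428290 + 0.045699 = 1.473989.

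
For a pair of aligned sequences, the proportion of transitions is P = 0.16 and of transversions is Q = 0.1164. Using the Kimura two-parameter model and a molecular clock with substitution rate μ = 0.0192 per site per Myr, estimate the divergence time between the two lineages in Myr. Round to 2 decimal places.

Under the Kimura two-parameter model, d = −½ ln(1 − 2P − Q) − ¼ ln(1 − 2Q).
1 − 2P − Q = 0.5636, giving −½ ln(0.5636) = 0.286705.
1 − 2Q = 0.7672, giving −¼ ln(0.7672) = 0.066252.
d = 0.286705 + 0.066252 = 0.352957.
Under a molecular clock d = 2μt, so t = d/(2μ) = 0.352957 / (2 × 0.0192) = 9.19 Myr.

9.19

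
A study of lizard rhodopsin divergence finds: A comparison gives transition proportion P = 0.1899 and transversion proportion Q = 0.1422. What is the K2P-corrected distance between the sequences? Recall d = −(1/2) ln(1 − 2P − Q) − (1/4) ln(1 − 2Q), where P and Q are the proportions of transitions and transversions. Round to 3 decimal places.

Under the Kimura two-parameter model, d = −½ ln(1 − 2P − Q) − ¼ ln(1 − 2Q).
1 − 2P − Q = 0.478, giving −½ ln(0.478) = 0.369072.
1 − 2Q = 0.7156, giving −¼ ln(0.7156) = 0.083658.
d = 0.369072 + 0.083658 = 0.452730.

0.453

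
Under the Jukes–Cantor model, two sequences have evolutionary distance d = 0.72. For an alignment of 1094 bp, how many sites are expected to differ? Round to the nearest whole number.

Invert JC69: p = (3/4)(1 − e^(−4d/3)) = 0.75 × (1 − e^(-0.96)) = 0.75 × (1 − 0.382893) = 0.462830.
Expected differing sites = pL ≈ 0.462830 × 1094 = 506.33602 ≈ 506.

506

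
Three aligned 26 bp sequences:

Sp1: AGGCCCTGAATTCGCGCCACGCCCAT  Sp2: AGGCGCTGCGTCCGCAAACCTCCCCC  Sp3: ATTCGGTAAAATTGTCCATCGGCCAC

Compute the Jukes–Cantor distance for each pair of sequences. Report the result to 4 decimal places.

Sp1–Sp2: 11/26 sites differ → p ≈ 0.423077, d = −0.75 ln(1 − 0.564103) = 0.622762 ≈ 0.6228.
Sp1–Sp3: 13/26 sites differ → p = 0.5, d = −0.75 ln(1 − 0.666667) = 0.823960 ≈ 0.8240.
Sp2–Sp3: 16/26 sites differ → p ≈ 0.615385, d = −0.75 ln(1 − 0.820513) = 1.288239 ≈ 1.2882.

d(Sp1,Sp2) = 0.6228, d(Sp1,Sp3) = 0.8240, d(Sp2,Sp3) = 1.2882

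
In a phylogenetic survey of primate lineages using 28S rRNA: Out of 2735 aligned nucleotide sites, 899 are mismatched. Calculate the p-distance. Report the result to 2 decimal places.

0.33

p = 899/2735 = 0.328702… ≈ 0.33 (to 2 d.p.).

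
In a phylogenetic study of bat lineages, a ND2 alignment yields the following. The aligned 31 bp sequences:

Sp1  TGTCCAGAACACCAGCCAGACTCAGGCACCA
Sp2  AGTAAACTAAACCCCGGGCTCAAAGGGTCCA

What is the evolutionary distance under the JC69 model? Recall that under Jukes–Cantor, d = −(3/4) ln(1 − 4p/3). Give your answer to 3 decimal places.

The sequences differ at 17 of 31 sites, so p = 17/31 ≈ 0.548387.
d = −(3/4) ln(1 − 4p/3) = −0.75 ln(1 − 0.731183) = −0.75 ln(0.268817)
  = −0.75 × (-1.313724) = 0.985293 substitutions/site.

0.985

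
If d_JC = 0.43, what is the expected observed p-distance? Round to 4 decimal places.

0.3273

p = (3/4)(1 − e^(−4d/3)) = 0.75 × (1 − e^(-0.573333)) = 0.75 × (1 − 0.563644) = 0.327267.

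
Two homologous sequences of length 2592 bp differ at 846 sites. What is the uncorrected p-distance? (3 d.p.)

0.326

p = 846/2592 = 0.326388… ≈ 0.326 (to 3 d.p.).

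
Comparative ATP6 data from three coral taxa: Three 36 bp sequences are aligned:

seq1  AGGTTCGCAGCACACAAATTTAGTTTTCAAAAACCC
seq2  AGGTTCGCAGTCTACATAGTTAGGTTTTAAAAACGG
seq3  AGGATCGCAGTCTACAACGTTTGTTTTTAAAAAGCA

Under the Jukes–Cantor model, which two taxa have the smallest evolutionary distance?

seq1–seq2: 9/36 differ, p = 0.250, d = 0.304.
seq1–seq3: 10/36 differ, p = 0.278, d = 0.347.
seq2–seq3: 8/36 differ, p = 0.222, d = 0.264.
The smallest distance is between seq2 and seq3.

seq2 and seq3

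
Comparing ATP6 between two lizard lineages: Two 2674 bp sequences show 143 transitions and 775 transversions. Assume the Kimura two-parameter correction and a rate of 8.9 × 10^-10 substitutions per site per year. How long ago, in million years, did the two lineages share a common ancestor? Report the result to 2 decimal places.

P = 143/2674 ≈ 0.053478 and Q = 775/2674 ≈ 0.289828.
Under the Kimura two-parameter model, d = −½ ln(1 − 2P − Q) − ¼ ln(1 − 2Q).
1 − 2P − Q = 0.603216, giving −½ ln(0.603216) = 0.252740.
1 − 2Q = 0.420344, giving −¼ ln(0.420344) = 0.216670.
d = 0.252740 + 0.216670 = 0.469410.
Under a molecular clock d = 2μt, so t = d/(2μ) = 0.469410 / (2 × 8.9 × 10^-10) = 263.71 million years.

263.71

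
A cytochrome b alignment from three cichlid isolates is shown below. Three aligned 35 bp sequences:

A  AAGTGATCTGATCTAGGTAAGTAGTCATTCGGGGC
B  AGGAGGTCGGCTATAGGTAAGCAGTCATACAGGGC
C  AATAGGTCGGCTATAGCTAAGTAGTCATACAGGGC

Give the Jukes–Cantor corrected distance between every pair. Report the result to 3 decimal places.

A–B: 9/35 sites differ → p ≈ 0.257143, d = −0.75 ln(1 − 0.342857) = 0.314890 ≈ 0.315.
A–C: 9/35 sites differ → p ≈ 0.257143, d = −0.75 ln(1 − 0.342857) = 0.314890 ≈ 0.315.
B–C: 4/35 sites differ → p ≈ 0.114286, d = −0.75 ln(1 − 0.152381) = 0.123993 ≈ 0.124.

d(A,B) = 0.315, d(A,C) = 0.315, d(B,C) = 0.124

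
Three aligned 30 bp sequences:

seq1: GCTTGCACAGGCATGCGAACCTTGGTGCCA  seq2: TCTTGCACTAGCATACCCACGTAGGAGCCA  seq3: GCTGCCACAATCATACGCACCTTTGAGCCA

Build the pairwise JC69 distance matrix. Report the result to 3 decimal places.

d(seq1,seq2) = 0.383, d(seq1,seq3) = 0.330, d(seq2,seq3) = 0.383

seq1–seq2: 9/30 sites differ → p = 0.3, d = −0.75 ln(1 − 0.4) = 0.383119 ≈ 0.383.
seq1–seq3: 8/30 sites differ → p ≈ 0.266667, d = −0.75 ln(1 − 0.355556) = 0.329526 ≈ 0.330.
seq2–seq3: 9/30 sites differ → p = 0.3, d = −0.75 ln(1 − 0.4) = 0.383119 ≈ 0.383.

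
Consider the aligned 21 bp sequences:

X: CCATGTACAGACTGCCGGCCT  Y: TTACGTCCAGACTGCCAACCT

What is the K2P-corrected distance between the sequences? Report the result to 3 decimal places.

0.396

Of 21 sites, 5 differences are transitions and 1 are transversions, so P = 5/21 ≈ 0.238095 and Q = 1/21 ≈ 0.047619.
Under the Kimura two-parameter model, d = −½ ln(1 − 2P − Q) − ¼ ln(1 − 2Q).
1 − 2P − Q = 0.476191, giving −½ ln(0.476191) = 0.370968.
1 − 2Q = 0.904762, giving −¼ ln(0.904762) = 0.025021.
d = 0.370968 + 0.025021 = 0.395989.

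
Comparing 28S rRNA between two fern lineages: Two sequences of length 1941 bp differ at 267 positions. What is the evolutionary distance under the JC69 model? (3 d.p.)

0.152

p = 267/1941 ≈ 0.137558.
d = −(3/4) ln(1 − 4p/3) = −0.75 ln(1 − 0.183411) = −0.75 ln(0.816589)
  = −0.75 × (-0.202619) = 0.151964 substitutions/site.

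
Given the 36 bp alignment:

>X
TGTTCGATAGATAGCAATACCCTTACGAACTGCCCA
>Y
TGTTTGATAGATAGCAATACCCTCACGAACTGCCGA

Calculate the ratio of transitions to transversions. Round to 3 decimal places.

2.000

Transitions are A↔G and C↔T; transversions are all other mismatches.
Transitions: 2. Transversions: 1.
R = 2/1 = 2.000.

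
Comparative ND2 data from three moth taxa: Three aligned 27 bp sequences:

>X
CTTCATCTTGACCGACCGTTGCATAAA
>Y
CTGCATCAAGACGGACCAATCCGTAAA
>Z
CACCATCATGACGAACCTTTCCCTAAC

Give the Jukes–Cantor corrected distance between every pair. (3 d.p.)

d(X,Y) = 0.377, d(X,Z) = 0.441, d(Y,Z) = 0.377

X–Y: 8/27 sites differ → p ≈ 0.296296, d = −0.75 ln(1 − 0.395061) = 0.376971 ≈ 0.377.
X–Z: 9/27 sites differ → p ≈ 0.333333, d = −0.75 ln(1 − 0.444444) = 0.440839 ≈ 0.441.
Y–Z: 8/27 sites differ → p ≈ 0.296296, d = −0.75 ln(1 − 0.395061) = 0.376971 ≈ 0.377.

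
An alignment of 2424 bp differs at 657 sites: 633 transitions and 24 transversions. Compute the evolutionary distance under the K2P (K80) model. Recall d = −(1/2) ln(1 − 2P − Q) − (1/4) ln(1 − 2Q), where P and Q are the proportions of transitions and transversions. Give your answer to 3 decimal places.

0.385

P = 633/2424 ≈ 0.261139 and Q = 24/2424 ≈ 0.009901.
Under the Kimura two-parameter model, d = −½ ln(1 − 2P − Q) − ¼ ln(1 − 2Q).
1 − 2P − Q = 0.467821, giving −½ ln(0.467821) = 0.379835.
1 − 2Q = 0.980198, giving −¼ ln(0.980198) = 0.005000.
d = 0.379835 + 0.005000 = 0.384835.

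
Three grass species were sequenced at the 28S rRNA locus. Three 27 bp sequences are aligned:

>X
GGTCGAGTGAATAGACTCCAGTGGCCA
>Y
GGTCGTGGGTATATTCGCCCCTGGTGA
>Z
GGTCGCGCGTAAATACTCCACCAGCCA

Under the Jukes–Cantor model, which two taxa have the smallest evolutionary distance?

X and Z

X–Y: 10/27 differ, p = 0.370, d = 0.511.
X–Z: 8/27 differ, p = 0.296, d = 0.377.
Y–Z: 10/27 differ, p = 0.370, d = 0.511.
The smallest distance is between X and Z.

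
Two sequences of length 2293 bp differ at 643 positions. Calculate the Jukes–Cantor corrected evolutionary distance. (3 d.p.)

0.351

p = 643/2293 ≈ 0.280419.
d = −(3/4) ln(1 − 4p/3) = −0.75 ln(1 − 0.373892) = −0.75 ln(0.626108)
  = −0.75 × (-0.468232) = 0.351174 substitutions/site.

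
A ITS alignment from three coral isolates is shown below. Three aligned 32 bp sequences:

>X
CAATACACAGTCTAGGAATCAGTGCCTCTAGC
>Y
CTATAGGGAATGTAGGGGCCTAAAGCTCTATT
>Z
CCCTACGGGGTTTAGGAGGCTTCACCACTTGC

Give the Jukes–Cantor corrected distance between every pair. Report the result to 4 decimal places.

X–Y: 16/32 sites differ → p = 0.5, d = −0.75 ln(1 − 0.666667) = 0.823960 ≈ 0.8240.
X–Z: 14/32 sites differ → p = 0.4375, d = −0.75 ln(1 − 0.583333) = 0.656601 ≈ 0.6566.
Y–Z: 15/32 sites differ → p = 0.46875, d = −0.75 ln(1 − 0.625) = 0.735622 ≈ 0.7356.

d(X,Y) = 0.8240, d(X,Z) = 0.6566, d(Y,Z) = 0.7356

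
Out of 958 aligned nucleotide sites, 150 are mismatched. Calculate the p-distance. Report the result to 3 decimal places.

0.157

p = 150/958 = 0.156576… ≈ 0.157 (to 3 d.p.).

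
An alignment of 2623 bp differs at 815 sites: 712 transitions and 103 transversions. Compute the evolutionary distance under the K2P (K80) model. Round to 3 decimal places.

P = 712/2623 ≈ 0.271445 and Q = 103/2623 ≈ 0.039268.
Under the Kimura two-parameter model, d = −½ ln(1 − 2P − Q) − ¼ ln(1 − 2Q).
1 − 2P − Q = 0.417842, giving −½ ln(0.417842) = 0.436326.
1 − 2Q = 0.921464, giving −¼ ln(0.921464) = 0.020448.
d = 0.436326 + 0.020448 = 0.456774.

0.457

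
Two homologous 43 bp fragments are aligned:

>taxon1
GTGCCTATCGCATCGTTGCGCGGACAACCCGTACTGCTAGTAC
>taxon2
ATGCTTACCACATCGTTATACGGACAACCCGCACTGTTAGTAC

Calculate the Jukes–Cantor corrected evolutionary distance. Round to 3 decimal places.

The sequences differ at 9 of 43 sites (1, 5, 8, 10, 18, 19, 20, 32, 37), so p = 9/43 ≈ 0.209302.
d = −(3/4) ln(1 − 4p/3) = −0.75 ln(1 − 0.279069) = −0.75 ln(0.720931)
  = −0.75 × (-0.327212) = 0.245409 substitutions/site.

0.245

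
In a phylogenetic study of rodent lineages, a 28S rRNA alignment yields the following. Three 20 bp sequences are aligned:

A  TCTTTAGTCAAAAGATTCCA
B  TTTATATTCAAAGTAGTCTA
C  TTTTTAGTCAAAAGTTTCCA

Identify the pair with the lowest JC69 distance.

A–B: 7/20 differ, p = 0.350, d = 0.471.
A–C: 2/20 differ, p = 0.100, d = 0.107.
B–C: 7/20 differ, p = 0.350, d = 0.471.
The smallest distance is between A and C.

A and C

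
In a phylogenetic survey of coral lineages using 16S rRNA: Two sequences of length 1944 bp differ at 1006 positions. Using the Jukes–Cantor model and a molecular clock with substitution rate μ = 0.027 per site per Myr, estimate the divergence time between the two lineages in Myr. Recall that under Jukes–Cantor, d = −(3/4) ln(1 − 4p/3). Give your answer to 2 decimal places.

16.27

p = 1006/1944 ≈ 0.51749.
d = −(3/4) ln(1 − 4p/3) = −0.75 ln(1 − 0.689987) = −0.75 ln(0.310013)
  = −0.75 × (-1.171141) = 0.878356 substitutions/site.
Under a molecular clock d = 2μt, so t = d/(2μ) = 0.878356 / (2 × 0.027) = 16.27 Myr.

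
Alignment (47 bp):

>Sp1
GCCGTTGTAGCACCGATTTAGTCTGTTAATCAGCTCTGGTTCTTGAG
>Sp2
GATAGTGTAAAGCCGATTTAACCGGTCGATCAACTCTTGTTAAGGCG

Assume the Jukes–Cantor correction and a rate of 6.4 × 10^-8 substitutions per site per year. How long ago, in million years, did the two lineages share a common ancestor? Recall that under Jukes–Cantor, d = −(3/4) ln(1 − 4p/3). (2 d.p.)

The sequences differ at 18 of 47 sites, so p = 18/47 ≈ 0.382979.
d = −(3/4) ln(1 − 4p/3) = −0.75 ln(1 − 0.510639) = −0.75 ln(0.489361)
  = −0.75 × (-0.714655) = 0.535991 substitutions/site.
Under a molecular clock d = 2μt, so t = d/(2μ) = 0.535991 / (2 × 6.4 × 10^-8) = 4.19 million years.

4.19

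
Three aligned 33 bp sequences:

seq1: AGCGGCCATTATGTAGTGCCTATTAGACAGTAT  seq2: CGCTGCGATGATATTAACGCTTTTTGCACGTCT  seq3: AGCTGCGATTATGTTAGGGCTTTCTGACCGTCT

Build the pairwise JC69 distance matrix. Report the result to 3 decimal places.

d(seq1,seq2) = 0.780, d(seq1,seq3) = 0.441, d(seq2,seq3) = 0.293

seq1–seq2: 16/33 sites differ → p ≈ 0.484848, d = −0.75 ln(1 − 0.646464) = 0.779827 ≈ 0.780.
seq1–seq3: 11/33 sites differ → p ≈ 0.333333, d = −0.75 ln(1 − 0.444444) = 0.440839 ≈ 0.441.
seq2–seq3: 8/33 sites differ → p ≈ 0.242424, d = −0.75 ln(1 − 0.323232) = 0.292820 ≈ 0.293.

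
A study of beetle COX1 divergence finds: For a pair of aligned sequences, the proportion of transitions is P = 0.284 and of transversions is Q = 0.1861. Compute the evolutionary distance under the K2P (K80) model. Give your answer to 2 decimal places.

0.82

Under the Kimura two-parameter model, d = −½ ln(1 − 2P − Q) − ¼ ln(1 − 2Q).
1 − 2P − Q = 0.2459, giving −½ ln(0.2459) = 0.701415.
1 − 2Q = 0.6278, giving −¼ ln(0.6278) = 0.116383.
d = 0.701415 + 0.116383 = 0.817798.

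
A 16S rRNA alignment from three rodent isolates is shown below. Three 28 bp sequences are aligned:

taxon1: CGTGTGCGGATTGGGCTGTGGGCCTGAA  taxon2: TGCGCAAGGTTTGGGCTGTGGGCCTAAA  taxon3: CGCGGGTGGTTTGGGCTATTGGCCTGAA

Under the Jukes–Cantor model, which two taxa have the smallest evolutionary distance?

taxon1 and taxon3

taxon1–taxon2: 7/28 differ, p = 0.250, d = 0.304.
taxon1–taxon3: 6/28 differ, p = 0.214, d = 0.252.
taxon2–taxon3: 7/28 differ, p = 0.250, d = 0.304.
The smallest distance is between taxon1 and taxon3.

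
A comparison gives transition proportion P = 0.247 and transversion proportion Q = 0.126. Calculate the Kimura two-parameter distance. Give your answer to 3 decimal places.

Under the Kimura two-parameter model, d = −½ ln(1 − 2P − Q) − ¼ ln(1 − 2Q).
1 − 2P − Q = 0.38, giving −½ ln(0.38) = 0.483792.
1 − 2Q = 0.748, giving −¼ ln(0.748) = 0.072588.
d = 0.483792 + 0.072588 = 0.556380.

0.556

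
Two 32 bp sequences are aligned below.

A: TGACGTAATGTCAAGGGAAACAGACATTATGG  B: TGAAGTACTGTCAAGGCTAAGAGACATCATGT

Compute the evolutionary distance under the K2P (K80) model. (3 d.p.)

Of 32 sites, 1 differences are transitions and 6 are transversions, so P = 1/32 = 0.03125 and Q = 6/32 = 0.1875.
Under the Kimura two-parameter model, d = −½ ln(1 − 2P − Q) − ¼ ln(1 − 2Q).
1 − 2P − Q = 0.75, giving −½ ln(0.75) = 0.143841.
1 − 2Q = 0.625, giving −¼ ln(0.625) = 0.117501.
d = 0.143841 + 0.117501 = 0.261342.

0.261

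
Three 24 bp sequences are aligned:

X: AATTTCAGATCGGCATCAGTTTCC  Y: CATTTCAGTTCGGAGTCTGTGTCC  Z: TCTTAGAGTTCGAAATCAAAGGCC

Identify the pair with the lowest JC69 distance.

X–Y: 6/24 differ, p = 0.250, d = 0.304.
X–Z: 11/24 differ, p = 0.458, d = 0.708.
Y–Z: 10/24 differ, p = 0.417, d = 0.608.
The smallest distance is between X and Y.

X and Y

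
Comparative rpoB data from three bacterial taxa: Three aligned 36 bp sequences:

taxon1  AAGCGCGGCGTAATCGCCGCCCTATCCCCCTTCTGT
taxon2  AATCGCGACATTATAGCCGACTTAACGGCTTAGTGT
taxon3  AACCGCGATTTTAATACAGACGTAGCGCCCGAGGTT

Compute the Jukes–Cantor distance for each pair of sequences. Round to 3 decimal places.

taxon1–taxon2: 13/36 sites differ → p ≈ 0.361111, d = −0.75 ln(1 − 0.481481) = 0.492584 ≈ 0.493.
taxon1–taxon3: 18/36 sites differ → p = 0.5, d = −0.75 ln(1 − 0.666667) = 0.823960 ≈ 0.824.
taxon2–taxon3: 14/36 sites differ → p ≈ 0.388889, d = −0.75 ln(1 − 0.518519) = 0.548166 ≈ 0.548.

d(taxon1,taxon2) = 0.493, d(taxon1,taxon3) = 0.824, d(taxon2,taxon3) = 0.548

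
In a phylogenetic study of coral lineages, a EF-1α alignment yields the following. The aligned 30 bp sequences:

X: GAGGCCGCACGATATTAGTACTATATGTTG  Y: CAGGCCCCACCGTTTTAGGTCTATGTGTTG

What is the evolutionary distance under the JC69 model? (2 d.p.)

The sequences differ at 8 of 30 sites (1, 7, 11, 12, 14, 19, 20, 25), so p = 8/30 ≈ 0.266667.
d = −(3/4) ln(1 − 4p/3) = −0.75 ln(1 − 0.355556) = −0.75 ln(0.644444)
  = −0.75 × (-0.439367) = 0.329525 substitutions/site.

0.33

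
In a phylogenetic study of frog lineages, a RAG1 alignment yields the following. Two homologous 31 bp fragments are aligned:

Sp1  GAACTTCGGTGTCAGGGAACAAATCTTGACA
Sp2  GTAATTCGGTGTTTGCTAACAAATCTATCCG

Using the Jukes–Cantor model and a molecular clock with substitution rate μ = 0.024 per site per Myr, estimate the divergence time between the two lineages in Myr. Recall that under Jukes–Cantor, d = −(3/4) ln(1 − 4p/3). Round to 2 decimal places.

The sequences differ at 10 of 31 sites (2, 4, 13, 14, 16, 17, 27, 28, 29, 31), so p = 10/31 ≈ 0.322581.
d = −(3/4) ln(1 − 4p/3) = −0.75 ln(1 − 0.430108) = −0.75 ln(0.569892)
  = −0.75 × (-0.562308) = 0.421731 substitutions/site.
Under a molecular clock d = 2μt, so t = d/(2μ) = 0.421731 / (2 × 0.024) = 8.79 Myr.

8.79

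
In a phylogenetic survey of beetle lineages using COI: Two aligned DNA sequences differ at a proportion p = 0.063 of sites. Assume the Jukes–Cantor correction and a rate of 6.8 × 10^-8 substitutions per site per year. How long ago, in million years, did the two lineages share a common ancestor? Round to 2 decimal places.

d = −(3/4) ln(1 − 4p/3) = −0.75 ln(1 − 0.084) = −0.75 ln(0.916)
  = −0.75 × (-0.087739) = 0.065804 substitutions/site.
Under a molecular clock d = 2μt, so t = d/(2μ) = 0.065804 / (2 × 6.8 × 10^-8) = 0.48 million years.

0.48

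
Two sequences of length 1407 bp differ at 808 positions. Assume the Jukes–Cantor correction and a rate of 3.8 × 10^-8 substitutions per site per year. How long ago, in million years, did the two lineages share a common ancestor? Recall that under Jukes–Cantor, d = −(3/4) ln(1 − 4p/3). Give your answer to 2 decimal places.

14.32

p = 808/1407 ≈ 0.574271.
d = −(3/4) ln(1 − 4p/3) = −0.75 ln(1 − 0.765695) = −0.75 ln(0.234305)
  = −0.75 × (-1.451132) = 1.088349 substitutions/site.
Under a molecular clock d = 2μt, so t = d/(2μ) = 1.088349 / (2 × 3.8 × 10^-8) = 14.32 million years.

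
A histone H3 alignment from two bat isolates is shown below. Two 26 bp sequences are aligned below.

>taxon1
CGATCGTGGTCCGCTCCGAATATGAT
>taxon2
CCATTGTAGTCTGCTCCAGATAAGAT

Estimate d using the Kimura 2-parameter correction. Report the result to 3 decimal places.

Of 26 sites, 5 differences are transitions and 2 are transversions, so P = 5/26 ≈ 0.192308 and Q = 2/26 ≈ 0.076923.
Under the Kimura two-parameter model, d = −½ ln(1 − 2P − Q) − ¼ ln(1 − 2Q).
1 − 2P − Q = 0.538461, giving −½ ln(0.538461) = 0.309520.
1 − 2Q = 0.846154, giving −¼ ln(0.846154) = 0.041763.
d = 0.309520 + 0.041763 = 0.351283.

0.351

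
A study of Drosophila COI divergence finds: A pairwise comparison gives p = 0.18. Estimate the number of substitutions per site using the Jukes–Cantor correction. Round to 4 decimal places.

0.2058

d = −(3/4) ln(1 − 4p/3) = −0.75 ln(1 − 0.24) = −0.75 ln(0.76)
  = −0.75 × (-0.274437) = 0.205828 substitutions/site.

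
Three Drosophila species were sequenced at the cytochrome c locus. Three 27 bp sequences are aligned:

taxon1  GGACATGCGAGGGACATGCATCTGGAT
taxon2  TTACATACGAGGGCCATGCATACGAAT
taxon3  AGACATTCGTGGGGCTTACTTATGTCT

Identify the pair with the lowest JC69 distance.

taxon1–taxon2: 7/27 differ, p = 0.259, d = 0.318.
taxon1–taxon3: 10/27 differ, p = 0.370, d = 0.511.
taxon2–taxon3: 11/27 differ, p = 0.407, d = 0.588.
The smallest distance is between taxon1 and taxon2.

taxon1 and taxon2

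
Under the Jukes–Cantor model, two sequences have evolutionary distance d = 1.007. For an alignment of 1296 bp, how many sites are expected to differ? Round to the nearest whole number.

718

Invert JC69: p = (3/4)(1 − e^(−4d/3)) = 0.75 × (1 − e^(-1.342667)) = 0.75 × (1 − 0.261148) = 0.554139.
Expected differing sites = pL ≈ 0.554139 × 1296 = 718.164144 ≈ 718.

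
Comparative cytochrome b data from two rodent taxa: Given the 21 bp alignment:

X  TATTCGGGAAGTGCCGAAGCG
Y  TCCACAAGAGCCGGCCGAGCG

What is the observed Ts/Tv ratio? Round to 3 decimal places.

Transitions are A↔G and C↔T; transversions are all other mismatches.
Transitions: 6. Transversions: 5.
R = 6/5 = 1.200.

1.200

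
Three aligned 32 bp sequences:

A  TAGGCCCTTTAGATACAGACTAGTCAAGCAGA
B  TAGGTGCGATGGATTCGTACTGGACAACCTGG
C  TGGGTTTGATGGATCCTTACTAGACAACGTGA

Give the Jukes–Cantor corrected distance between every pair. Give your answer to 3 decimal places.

A–B: 13/32 sites differ → p = 0.40625, d = −0.75 ln(1 − 0.541667) = 0.585119 ≈ 0.585.
A–C: 14/32 sites differ → p = 0.4375, d = −0.75 ln(1 − 0.583333) = 0.656601 ≈ 0.657.
B–C: 8/32 sites differ → p = 0.25, d = −0.75 ln(1 − 0.333333) = 0.304098 ≈ 0.304.

d(A,B) = 0.585, d(A,C) = 0.657, d(B,C) = 0.304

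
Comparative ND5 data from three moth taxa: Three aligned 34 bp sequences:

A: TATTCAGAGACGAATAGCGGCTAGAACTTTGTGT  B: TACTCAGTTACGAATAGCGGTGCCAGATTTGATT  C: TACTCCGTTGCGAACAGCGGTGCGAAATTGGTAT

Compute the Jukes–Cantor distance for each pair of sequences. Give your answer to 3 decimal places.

d(A,B) = 0.423, d(A,C) = 0.477, d(B,C) = 0.282

A–B: 11/34 sites differ → p ≈ 0.323529, d = −0.75 ln(1 − 0.431372) = 0.423397 ≈ 0.423.
A–C: 12/34 sites differ → p ≈ 0.352941, d = −0.75 ln(1 − 0.470588) = 0.476991 ≈ 0.477.
B–C: 8/34 sites differ → p ≈ 0.235294, d = −0.75 ln(1 − 0.313725) = 0.282358 ≈ 0.282.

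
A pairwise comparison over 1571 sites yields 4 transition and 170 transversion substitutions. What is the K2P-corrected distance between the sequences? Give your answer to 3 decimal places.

0.121

P = 4/1571 ≈ 0.002546 and Q = 170/1571 ≈ 0.108211.
Under the Kimura two-parameter model, d = −½ ln(1 − 2P − Q) − ¼ ln(1 − 2Q).
1 − 2P − Q = 0.886697, giving −½ ln(0.886697) = 0.060126.
1 − 2Q = 0.783578, giving −¼ ln(0.783578) = 0.060971.
d = 0.060126 + 0.060971 = 0.121097.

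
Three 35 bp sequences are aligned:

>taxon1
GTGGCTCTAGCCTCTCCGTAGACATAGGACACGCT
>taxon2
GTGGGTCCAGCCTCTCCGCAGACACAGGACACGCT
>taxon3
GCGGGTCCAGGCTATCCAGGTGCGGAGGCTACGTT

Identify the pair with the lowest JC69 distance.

taxon1 and taxon2

taxon1–taxon2: 4/35 differ, p = 0.114, d = 0.124.
taxon1–taxon3: 15/35 differ, p = 0.429, d = 0.635.
taxon2–taxon3: 13/35 differ, p = 0.371, d = 0.513.
The smallest distance is between taxon1 and taxon2.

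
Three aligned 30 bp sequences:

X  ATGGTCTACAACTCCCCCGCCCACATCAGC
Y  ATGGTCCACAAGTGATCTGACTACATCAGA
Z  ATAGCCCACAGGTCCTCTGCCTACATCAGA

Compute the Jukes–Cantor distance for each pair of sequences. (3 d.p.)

d(X,Y) = 0.383, d(X,Z) = 0.383, d(Y,Z) = 0.233

X–Y: 9/30 sites differ → p = 0.3, d = −0.75 ln(1 − 0.4) = 0.383119 ≈ 0.383.
X–Z: 9/30 sites differ → p = 0.3, d = −0.75 ln(1 − 0.4) = 0.383119 ≈ 0.383.
Y–Z: 6/30 sites differ → p = 0.2, d = −0.75 ln(1 − 0.266667) = 0.232617 ≈ 0.233.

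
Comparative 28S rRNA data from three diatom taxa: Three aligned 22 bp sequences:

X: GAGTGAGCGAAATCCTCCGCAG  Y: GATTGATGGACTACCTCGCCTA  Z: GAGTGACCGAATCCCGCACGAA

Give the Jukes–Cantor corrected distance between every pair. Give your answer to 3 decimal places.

d(X,Y) = 0.699, d(X,Z) = 0.497, d(Y,Z) = 0.591

X–Y: 10/22 sites differ → p ≈ 0.454545, d = −0.75 ln(1 − 0.60606) = 0.698667 ≈ 0.699.
X–Z: 8/22 sites differ → p ≈ 0.363636, d = −0.75 ln(1 − 0.484848) = 0.497470 ≈ 0.497.
Y–Z: 9/22 sites differ → p ≈ 0.409091, d = −0.75 ln(1 − 0.545455) = 0.591344 ≈ 0.591.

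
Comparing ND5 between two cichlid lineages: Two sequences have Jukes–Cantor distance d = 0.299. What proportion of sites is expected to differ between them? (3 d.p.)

p = (3/4)(1 − e^(−4d/3)) = 0.75 × (1 − e^(-0.398667)) = 0.75 × (1 − 0.671214) = 0.246590.

0.247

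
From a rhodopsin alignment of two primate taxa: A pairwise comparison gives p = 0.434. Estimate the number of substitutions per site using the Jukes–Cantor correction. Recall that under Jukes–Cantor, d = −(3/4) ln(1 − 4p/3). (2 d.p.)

0.65

d = −(3/4) ln(1 − 4p/3) = −0.75 ln(1 − 0.578667) = −0.75 ln(0.421333)
  = −0.75 × (-0.864332) = 0.648249 substitutions/site.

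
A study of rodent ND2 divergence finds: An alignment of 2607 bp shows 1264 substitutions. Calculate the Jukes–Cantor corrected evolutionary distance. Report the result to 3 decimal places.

0.780

p = 1264/2607 ≈ 0.484848.
d = −(3/4) ln(1 − 4p/3) = −0.75 ln(1 − 0.646464) = −0.75 ln(0.353536)
  = −0.75 × (-1.039770) = 0.779828 substitutions/site.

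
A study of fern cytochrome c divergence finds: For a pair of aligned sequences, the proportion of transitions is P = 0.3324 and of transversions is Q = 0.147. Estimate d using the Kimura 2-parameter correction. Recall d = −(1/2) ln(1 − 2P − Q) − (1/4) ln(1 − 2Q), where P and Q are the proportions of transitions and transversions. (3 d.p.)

Under the Kimura two-parameter model, d = −½ ln(1 − 2P − Q) − ¼ ln(1 − 2Q).
1 − 2P − Q = 0.1882, giving −½ ln(0.1882) = 0.835125.
1 − 2Q = 0.706, giving −¼ ln(0.706) = 0.087035.
d = 0.835125 + 0.087035 = 0.922160.

0.922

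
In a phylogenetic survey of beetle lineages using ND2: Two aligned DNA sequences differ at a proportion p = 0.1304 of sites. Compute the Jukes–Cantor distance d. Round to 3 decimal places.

0.143

d = −(3/4) ln(1 − 4p/3) = −0.75 ln(1 − 0.173867) = −0.75 ln(0.826133)
  = −0.75 × (-0.191000) = 0.143250 substitutions/site.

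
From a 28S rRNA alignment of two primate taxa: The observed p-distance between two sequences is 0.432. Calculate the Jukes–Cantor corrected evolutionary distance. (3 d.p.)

0.644

d = −(3/4) ln(1 − 4p/3) = −0.75 ln(1 − 0.576) = −0.75 ln(0.424)
  = −0.75 × (-0.858022) = 0.643517 substitutions/site.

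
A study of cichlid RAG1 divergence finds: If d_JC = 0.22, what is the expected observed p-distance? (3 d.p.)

p = (3/4)(1 − e^(−4d/3)) = 0.75 × (1 − e^(-0.293333)) = 0.75 × (1 − 0.745774) = 0.190670.

0.191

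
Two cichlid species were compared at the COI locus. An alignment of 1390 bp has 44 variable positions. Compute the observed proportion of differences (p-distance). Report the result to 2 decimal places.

0.03

p = 44/1390 = 0.031654… ≈ 0.03 (to 2 d.p.).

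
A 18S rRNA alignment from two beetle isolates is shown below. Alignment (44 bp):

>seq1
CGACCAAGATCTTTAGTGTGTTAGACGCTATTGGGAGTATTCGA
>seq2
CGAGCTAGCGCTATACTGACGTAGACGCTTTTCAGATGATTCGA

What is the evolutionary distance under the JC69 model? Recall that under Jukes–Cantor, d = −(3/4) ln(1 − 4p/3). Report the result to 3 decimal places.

0.414

The sequences differ at 14 of 44 sites, so p = 14/44 ≈ 0.318182.
d = −(3/4) ln(1 − 4p/3) = −0.75 ln(1 − 0.424243) = −0.75 ln(0.575757)
  = −0.75 × (-0.552070) = 0.414053 substitutions/site.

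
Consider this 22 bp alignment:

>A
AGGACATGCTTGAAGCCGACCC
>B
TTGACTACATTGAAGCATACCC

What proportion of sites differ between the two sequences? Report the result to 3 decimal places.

0.364

The sequences differ at 8 of 22 positions (sites 1, 2, 6, 7, 8, 9, 17, 18).
p = 8/22 = 0.363636… ≈ 0.364 (to 3 d.p.).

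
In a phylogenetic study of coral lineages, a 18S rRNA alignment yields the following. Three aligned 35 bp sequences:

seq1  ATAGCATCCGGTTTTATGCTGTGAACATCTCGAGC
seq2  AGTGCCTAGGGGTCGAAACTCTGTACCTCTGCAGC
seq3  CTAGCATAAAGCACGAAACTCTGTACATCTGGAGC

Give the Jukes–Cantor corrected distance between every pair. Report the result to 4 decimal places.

seq1–seq2: 15/35 sites differ → p ≈ 0.428571, d = −0.75 ln(1 − 0.571428) = 0.635472 ≈ 0.6355.
seq1–seq3: 13/35 sites differ → p ≈ 0.371429, d = −0.75 ln(1 − 0.495239) = 0.512753 ≈ 0.5128.
seq2–seq3: 10/35 sites differ → p ≈ 0.285714, d = −0.75 ln(1 − 0.380952) = 0.359679 ≈ 0.3597.

d(seq1,seq2) = 0.6355, d(seq1,seq3) = 0.5128, d(seq2,seq3) = 0.3597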